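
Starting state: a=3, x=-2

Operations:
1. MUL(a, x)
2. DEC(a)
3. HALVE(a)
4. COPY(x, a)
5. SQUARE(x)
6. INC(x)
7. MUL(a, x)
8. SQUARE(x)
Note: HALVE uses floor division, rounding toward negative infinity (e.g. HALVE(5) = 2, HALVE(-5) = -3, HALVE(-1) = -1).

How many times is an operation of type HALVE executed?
1

Counting HALVE operations:
Step 3: HALVE(a) ← HALVE
Total: 1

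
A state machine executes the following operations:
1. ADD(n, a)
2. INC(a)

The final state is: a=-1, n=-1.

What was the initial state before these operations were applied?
a=-2, n=1

Working backwards:
Final state: a=-1, n=-1
Before step 2 (INC(a)): a=-2, n=-1
Before step 1 (ADD(n, a)): a=-2, n=1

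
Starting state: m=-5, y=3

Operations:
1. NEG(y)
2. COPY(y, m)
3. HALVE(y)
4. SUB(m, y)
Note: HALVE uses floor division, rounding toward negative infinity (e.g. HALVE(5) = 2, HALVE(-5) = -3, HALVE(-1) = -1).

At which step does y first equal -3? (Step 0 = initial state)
Step 1

Tracing y:
Initial: y = 3
After step 1: y = -3 ← first occurrence
After step 2: y = -5
After step 3: y = -3
After step 4: y = -3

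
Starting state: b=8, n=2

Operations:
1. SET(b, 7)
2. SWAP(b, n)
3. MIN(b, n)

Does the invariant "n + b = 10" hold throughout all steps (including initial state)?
No, violated after step 1

The invariant is violated after step 1.

State at each step:
Initial: b=8, n=2
After step 1: b=7, n=2
After step 2: b=2, n=7
After step 3: b=2, n=7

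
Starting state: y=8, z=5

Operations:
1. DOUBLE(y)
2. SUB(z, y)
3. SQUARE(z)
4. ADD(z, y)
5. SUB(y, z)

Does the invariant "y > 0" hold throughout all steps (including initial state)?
No, violated after step 5

The invariant is violated after step 5.

State at each step:
Initial: y=8, z=5
After step 1: y=16, z=5
After step 2: y=16, z=-11
After step 3: y=16, z=121
After step 4: y=16, z=137
After step 5: y=-121, z=137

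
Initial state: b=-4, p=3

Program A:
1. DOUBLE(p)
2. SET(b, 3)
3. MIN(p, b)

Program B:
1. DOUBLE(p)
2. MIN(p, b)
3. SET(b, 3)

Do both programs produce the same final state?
No

Program A final state: b=3, p=3
Program B final state: b=3, p=-4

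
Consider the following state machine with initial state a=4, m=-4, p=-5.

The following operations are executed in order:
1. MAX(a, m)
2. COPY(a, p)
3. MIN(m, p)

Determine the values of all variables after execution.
{a: -5, m: -5, p: -5}

Step-by-step execution:
Initial: a=4, m=-4, p=-5
After step 1 (MAX(a, m)): a=4, m=-4, p=-5
After step 2 (COPY(a, p)): a=-5, m=-4, p=-5
After step 3 (MIN(m, p)): a=-5, m=-5, p=-5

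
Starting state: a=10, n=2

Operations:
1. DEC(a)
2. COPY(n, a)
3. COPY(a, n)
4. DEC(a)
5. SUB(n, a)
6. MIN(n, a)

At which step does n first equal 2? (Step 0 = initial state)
Step 0

Tracing n:
Initial: n = 2 ← first occurrence
After step 1: n = 2
After step 2: n = 9
After step 3: n = 9
After step 4: n = 9
After step 5: n = 1
After step 6: n = 1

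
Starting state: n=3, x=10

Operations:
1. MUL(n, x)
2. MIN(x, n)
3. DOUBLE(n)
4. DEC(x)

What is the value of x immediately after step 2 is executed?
x = 10

Tracing x through execution:
Initial: x = 10
After step 1 (MUL(n, x)): x = 10
After step 2 (MIN(x, n)): x = 10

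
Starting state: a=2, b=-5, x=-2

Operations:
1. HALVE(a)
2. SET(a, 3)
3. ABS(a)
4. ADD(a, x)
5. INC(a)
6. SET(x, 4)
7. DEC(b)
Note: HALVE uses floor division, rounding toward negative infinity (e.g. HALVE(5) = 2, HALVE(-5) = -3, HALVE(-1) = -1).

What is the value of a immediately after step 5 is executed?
a = 2

Tracing a through execution:
Initial: a = 2
After step 1 (HALVE(a)): a = 1
After step 2 (SET(a, 3)): a = 3
After step 3 (ABS(a)): a = 3
After step 4 (ADD(a, x)): a = 1
After step 5 (INC(a)): a = 2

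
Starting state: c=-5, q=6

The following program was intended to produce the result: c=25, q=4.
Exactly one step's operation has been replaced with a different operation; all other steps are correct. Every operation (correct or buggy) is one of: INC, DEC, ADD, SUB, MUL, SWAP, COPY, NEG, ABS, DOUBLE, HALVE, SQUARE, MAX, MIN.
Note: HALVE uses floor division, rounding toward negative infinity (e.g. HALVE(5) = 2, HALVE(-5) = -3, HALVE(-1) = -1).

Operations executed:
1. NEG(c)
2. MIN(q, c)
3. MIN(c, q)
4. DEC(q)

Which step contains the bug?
Step 3

Trace with buggy code:
Initial: c=-5, q=6
After step 1: c=5, q=6
After step 2: c=5, q=5
After step 3: c=5, q=5
After step 4: c=5, q=4
Actual final c=5, q=4 ≠ expected c=25, q=4.
Step 3 is the only position where a single-operation replacement can produce the expected result.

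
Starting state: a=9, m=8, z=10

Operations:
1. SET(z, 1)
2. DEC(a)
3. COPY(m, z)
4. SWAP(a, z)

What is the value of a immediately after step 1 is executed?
a = 9

Tracing a through execution:
Initial: a = 9
After step 1 (SET(z, 1)): a = 9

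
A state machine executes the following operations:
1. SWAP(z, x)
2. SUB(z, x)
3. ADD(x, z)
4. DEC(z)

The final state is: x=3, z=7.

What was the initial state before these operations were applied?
x=3, z=-5

Working backwards:
Final state: x=3, z=7
Before step 4 (DEC(z)): x=3, z=8
Before step 3 (ADD(x, z)): x=-5, z=8
Before step 2 (SUB(z, x)): x=-5, z=3
Before step 1 (SWAP(z, x)): x=3, z=-5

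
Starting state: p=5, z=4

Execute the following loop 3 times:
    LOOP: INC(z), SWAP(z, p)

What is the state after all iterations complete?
p=6, z=6

Iteration trace:
Start: p=5, z=4
After iteration 1: p=5, z=5
After iteration 2: p=6, z=5
After iteration 3: p=6, z=6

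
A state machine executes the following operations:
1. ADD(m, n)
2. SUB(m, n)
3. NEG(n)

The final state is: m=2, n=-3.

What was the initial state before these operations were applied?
m=2, n=3

Working backwards:
Final state: m=2, n=-3
Before step 3 (NEG(n)): m=2, n=3
Before step 2 (SUB(m, n)): m=5, n=3
Before step 1 (ADD(m, n)): m=2, n=3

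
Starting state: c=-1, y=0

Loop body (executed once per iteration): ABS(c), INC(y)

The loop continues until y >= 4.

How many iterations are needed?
4

Tracing iterations:
Initial: c=-1, y=0
After iteration 1: c=1, y=1
After iteration 2: c=1, y=2
After iteration 3: c=1, y=3
After iteration 4: c=1, y=4
y >= 4 now holds, so the loop exits after 4 iterations.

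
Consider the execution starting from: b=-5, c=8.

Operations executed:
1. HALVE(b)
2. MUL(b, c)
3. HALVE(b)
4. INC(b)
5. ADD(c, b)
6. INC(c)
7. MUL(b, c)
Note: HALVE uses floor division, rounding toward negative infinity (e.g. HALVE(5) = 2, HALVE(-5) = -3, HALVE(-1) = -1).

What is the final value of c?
c = -2

Tracing execution:
Step 1: HALVE(b) → c = 8
Step 2: MUL(b, c) → c = 8
Step 3: HALVE(b) → c = 8
Step 4: INC(b) → c = 8
Step 5: ADD(c, b) → c = -3
Step 6: INC(c) → c = -2
Step 7: MUL(b, c) → c = -2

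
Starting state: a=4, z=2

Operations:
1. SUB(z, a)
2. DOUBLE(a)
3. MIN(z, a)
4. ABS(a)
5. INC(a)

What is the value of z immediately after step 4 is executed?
z = -2

Tracing z through execution:
Initial: z = 2
After step 1 (SUB(z, a)): z = -2
After step 2 (DOUBLE(a)): z = -2
After step 3 (MIN(z, a)): z = -2
After step 4 (ABS(a)): z = -2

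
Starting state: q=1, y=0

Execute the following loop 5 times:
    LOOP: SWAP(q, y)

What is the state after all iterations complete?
q=0, y=1

Iteration trace:
Start: q=1, y=0
After iteration 1: q=0, y=1
After iteration 2: q=1, y=0
After iteration 3: q=0, y=1
After iteration 4: q=1, y=0
After iteration 5: q=0, y=1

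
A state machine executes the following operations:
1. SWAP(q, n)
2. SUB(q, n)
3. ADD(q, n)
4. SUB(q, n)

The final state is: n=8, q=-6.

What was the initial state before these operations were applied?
n=2, q=8

Working backwards:
Final state: n=8, q=-6
Before step 4 (SUB(q, n)): n=8, q=2
Before step 3 (ADD(q, n)): n=8, q=-6
Before step 2 (SUB(q, n)): n=8, q=2
Before step 1 (SWAP(q, n)): n=2, q=8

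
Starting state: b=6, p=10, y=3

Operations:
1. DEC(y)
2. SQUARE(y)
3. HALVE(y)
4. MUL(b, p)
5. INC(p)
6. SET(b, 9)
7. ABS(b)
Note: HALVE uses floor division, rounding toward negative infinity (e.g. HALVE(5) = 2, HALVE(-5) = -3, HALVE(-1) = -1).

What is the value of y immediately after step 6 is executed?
y = 2

Tracing y through execution:
Initial: y = 3
After step 1 (DEC(y)): y = 2
After step 2 (SQUARE(y)): y = 4
After step 3 (HALVE(y)): y = 2
After step 4 (MUL(b, p)): y = 2
After step 5 (INC(p)): y = 2
After step 6 (SET(b, 9)): y = 2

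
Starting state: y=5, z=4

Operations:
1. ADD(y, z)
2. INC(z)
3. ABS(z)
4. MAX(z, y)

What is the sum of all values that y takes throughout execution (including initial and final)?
41

Values of y at each step:
Initial: y = 5
After step 1: y = 9
After step 2: y = 9
After step 3: y = 9
After step 4: y = 9
Sum = 5 + 9 + 9 + 9 + 9 = 41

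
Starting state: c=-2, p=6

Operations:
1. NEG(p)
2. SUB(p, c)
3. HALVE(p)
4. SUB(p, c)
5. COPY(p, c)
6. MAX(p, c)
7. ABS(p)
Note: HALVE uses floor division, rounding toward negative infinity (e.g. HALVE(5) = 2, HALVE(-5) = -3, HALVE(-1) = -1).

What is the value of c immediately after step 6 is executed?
c = -2

Tracing c through execution:
Initial: c = -2
After step 1 (NEG(p)): c = -2
After step 2 (SUB(p, c)): c = -2
After step 3 (HALVE(p)): c = -2
After step 4 (SUB(p, c)): c = -2
After step 5 (COPY(p, c)): c = -2
After step 6 (MAX(p, c)): c = -2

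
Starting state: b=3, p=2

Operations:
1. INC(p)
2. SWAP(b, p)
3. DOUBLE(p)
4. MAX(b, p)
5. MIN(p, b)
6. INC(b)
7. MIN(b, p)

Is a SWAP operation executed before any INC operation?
No

First SWAP: step 2
First INC: step 1
Since 2 > 1, INC comes first.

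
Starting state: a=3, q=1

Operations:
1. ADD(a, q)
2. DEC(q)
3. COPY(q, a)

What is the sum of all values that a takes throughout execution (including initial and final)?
15

Values of a at each step:
Initial: a = 3
After step 1: a = 4
After step 2: a = 4
After step 3: a = 4
Sum = 3 + 4 + 4 + 4 = 15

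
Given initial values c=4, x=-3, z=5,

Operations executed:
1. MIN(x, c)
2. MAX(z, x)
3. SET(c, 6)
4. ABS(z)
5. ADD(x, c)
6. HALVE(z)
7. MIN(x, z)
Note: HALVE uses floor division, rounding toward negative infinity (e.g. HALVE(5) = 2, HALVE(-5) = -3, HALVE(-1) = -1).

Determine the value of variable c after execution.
c = 6

Tracing execution:
Step 1: MIN(x, c) → c = 4
Step 2: MAX(z, x) → c = 4
Step 3: SET(c, 6) → c = 6
Step 4: ABS(z) → c = 6
Step 5: ADD(x, c) → c = 6
Step 6: HALVE(z) → c = 6
Step 7: MIN(x, z) → c = 6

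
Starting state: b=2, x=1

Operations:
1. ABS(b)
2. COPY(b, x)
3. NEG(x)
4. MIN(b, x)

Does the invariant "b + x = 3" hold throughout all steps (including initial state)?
No, violated after step 2

The invariant is violated after step 2.

State at each step:
Initial: b=2, x=1
After step 1: b=2, x=1
After step 2: b=1, x=1
After step 3: b=1, x=-1
After step 4: b=-1, x=-1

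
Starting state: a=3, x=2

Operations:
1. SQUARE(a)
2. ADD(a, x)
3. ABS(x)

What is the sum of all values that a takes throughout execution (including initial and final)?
34

Values of a at each step:
Initial: a = 3
After step 1: a = 9
After step 2: a = 11
After step 3: a = 11
Sum = 3 + 9 + 11 + 11 = 34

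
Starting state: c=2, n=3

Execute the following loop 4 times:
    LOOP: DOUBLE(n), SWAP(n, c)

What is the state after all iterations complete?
c=8, n=12

Iteration trace:
Start: c=2, n=3
After iteration 1: c=6, n=2
After iteration 2: c=4, n=6
After iteration 3: c=12, n=4
After iteration 4: c=8, n=12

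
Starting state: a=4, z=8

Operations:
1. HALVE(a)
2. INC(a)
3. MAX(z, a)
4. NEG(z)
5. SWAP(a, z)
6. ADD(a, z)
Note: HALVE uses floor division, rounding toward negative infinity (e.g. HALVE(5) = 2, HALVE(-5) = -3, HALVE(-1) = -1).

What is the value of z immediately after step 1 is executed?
z = 8

Tracing z through execution:
Initial: z = 8
After step 1 (HALVE(a)): z = 8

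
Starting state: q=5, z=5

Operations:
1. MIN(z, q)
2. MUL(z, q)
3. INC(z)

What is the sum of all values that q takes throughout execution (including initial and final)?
20

Values of q at each step:
Initial: q = 5
After step 1: q = 5
After step 2: q = 5
After step 3: q = 5
Sum = 5 + 5 + 5 + 5 = 20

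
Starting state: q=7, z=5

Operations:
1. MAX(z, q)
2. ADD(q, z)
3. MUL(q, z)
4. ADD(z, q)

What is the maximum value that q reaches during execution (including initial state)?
98

Values of q at each step:
Initial: q = 7
After step 1: q = 7
After step 2: q = 14
After step 3: q = 98 ← maximum
After step 4: q = 98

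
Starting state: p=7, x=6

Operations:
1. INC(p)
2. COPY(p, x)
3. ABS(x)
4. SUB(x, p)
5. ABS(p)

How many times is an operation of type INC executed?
1

Counting INC operations:
Step 1: INC(p) ← INC
Total: 1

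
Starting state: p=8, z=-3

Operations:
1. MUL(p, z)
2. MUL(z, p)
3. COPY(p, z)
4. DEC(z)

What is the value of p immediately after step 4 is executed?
p = 72

Tracing p through execution:
Initial: p = 8
After step 1 (MUL(p, z)): p = -24
After step 2 (MUL(z, p)): p = -24
After step 3 (COPY(p, z)): p = 72
After step 4 (DEC(z)): p = 72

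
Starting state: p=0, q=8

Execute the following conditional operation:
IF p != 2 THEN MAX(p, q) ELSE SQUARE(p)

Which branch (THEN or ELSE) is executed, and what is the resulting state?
Branch: THEN, Final state: p=8, q=8

Evaluating condition: p != 2
p = 0
Condition is True, so THEN branch executes
After MAX(p, q): p=8, q=8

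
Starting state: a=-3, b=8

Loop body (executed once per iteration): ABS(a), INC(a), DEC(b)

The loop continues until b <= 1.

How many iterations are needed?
7

Tracing iterations:
Initial: a=-3, b=8
After iteration 1: a=4, b=7
After iteration 2: a=5, b=6
After iteration 3: a=6, b=5
After iteration 4: a=7, b=4
After iteration 5: a=8, b=3
After iteration 6: a=9, b=2
After iteration 7: a=10, b=1
b <= 1 now holds, so the loop exits after 7 iterations.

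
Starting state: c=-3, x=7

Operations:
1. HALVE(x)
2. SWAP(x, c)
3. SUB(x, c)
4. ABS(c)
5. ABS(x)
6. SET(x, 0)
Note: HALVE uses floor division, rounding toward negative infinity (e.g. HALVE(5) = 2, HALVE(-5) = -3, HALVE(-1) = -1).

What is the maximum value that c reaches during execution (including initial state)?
3

Values of c at each step:
Initial: c = -3
After step 1: c = -3
After step 2: c = 3 ← maximum
After step 3: c = 3
After step 4: c = 3
After step 5: c = 3
After step 6: c = 3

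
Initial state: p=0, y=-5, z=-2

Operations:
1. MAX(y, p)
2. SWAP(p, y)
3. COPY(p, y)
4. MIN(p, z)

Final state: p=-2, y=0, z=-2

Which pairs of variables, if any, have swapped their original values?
None

Comparing initial and final values:
p: 0 → -2
y: -5 → 0
z: -2 → -2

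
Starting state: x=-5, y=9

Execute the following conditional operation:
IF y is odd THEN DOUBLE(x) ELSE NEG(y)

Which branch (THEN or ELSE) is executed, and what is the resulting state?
Branch: THEN, Final state: x=-10, y=9

Evaluating condition: y is odd
Condition is True, so THEN branch executes
After DOUBLE(x): x=-10, y=9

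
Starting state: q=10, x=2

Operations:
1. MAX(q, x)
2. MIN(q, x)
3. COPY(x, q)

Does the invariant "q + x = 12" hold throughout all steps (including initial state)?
No, violated after step 2

The invariant is violated after step 2.

State at each step:
Initial: q=10, x=2
After step 1: q=10, x=2
After step 2: q=2, x=2
After step 3: q=2, x=2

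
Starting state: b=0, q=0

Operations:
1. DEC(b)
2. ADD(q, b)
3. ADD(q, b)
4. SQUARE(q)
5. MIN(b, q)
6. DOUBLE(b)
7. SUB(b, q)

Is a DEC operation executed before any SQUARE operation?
Yes

First DEC: step 1
First SQUARE: step 4
Since 1 < 4, DEC comes first.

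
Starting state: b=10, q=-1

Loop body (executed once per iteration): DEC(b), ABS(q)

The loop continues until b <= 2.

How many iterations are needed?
8

Tracing iterations:
Initial: b=10, q=-1
After iteration 1: b=9, q=1
After iteration 2: b=8, q=1
After iteration 3: b=7, q=1
After iteration 4: b=6, q=1
After iteration 5: b=5, q=1
After iteration 6: b=4, q=1
After iteration 7: b=3, q=1
After iteration 8: b=2, q=1
b <= 2 now holds, so the loop exits after 8 iterations.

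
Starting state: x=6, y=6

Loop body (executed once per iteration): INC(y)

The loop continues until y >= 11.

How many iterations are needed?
5

Tracing iterations:
Initial: x=6, y=6
After iteration 1: x=6, y=7
After iteration 2: x=6, y=8
After iteration 3: x=6, y=9
After iteration 4: x=6, y=10
After iteration 5: x=6, y=11
y >= 11 now holds, so the loop exits after 5 iterations.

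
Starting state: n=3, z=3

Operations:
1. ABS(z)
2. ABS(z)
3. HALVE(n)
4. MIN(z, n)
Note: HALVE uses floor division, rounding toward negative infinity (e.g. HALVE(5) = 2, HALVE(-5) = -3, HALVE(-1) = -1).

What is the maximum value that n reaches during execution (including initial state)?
3

Values of n at each step:
Initial: n = 3 ← maximum
After step 1: n = 3
After step 2: n = 3
After step 3: n = 1
After step 4: n = 1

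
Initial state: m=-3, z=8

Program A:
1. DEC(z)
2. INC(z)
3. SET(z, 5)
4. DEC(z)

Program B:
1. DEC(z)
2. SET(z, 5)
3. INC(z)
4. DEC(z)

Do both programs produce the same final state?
No

Program A final state: m=-3, z=4
Program B final state: m=-3, z=5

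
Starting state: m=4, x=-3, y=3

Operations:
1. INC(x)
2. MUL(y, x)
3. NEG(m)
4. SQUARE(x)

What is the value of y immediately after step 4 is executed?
y = -6

Tracing y through execution:
Initial: y = 3
After step 1 (INC(x)): y = 3
After step 2 (MUL(y, x)): y = -6
After step 3 (NEG(m)): y = -6
After step 4 (SQUARE(x)): y = -6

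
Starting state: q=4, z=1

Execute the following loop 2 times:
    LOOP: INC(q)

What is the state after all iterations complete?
q=6, z=1

Iteration trace:
Start: q=4, z=1
After iteration 1: q=5, z=1
After iteration 2: q=6, z=1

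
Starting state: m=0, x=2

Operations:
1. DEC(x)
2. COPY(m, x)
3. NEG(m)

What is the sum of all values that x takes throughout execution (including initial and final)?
5

Values of x at each step:
Initial: x = 2
After step 1: x = 1
After step 2: x = 1
After step 3: x = 1
Sum = 2 + 1 + 1 + 1 = 5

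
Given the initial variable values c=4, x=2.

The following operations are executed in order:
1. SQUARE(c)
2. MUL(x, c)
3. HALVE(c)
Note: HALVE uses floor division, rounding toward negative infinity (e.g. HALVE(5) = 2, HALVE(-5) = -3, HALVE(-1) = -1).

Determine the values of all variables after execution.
{c: 8, x: 32}

Step-by-step execution:
Initial: c=4, x=2
After step 1 (SQUARE(c)): c=16, x=2
After step 2 (MUL(x, c)): c=16, x=32
After step 3 (HALVE(c)): c=8, x=32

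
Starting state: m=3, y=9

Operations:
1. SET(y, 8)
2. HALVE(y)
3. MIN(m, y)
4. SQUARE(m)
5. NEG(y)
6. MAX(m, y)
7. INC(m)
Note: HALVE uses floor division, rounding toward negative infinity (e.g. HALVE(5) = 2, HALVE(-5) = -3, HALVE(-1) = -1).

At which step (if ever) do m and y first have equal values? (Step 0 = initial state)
Never

m and y never become equal during execution.

Comparing values at each step:
Initial: m=3, y=9
After step 1: m=3, y=8
After step 2: m=3, y=4
After step 3: m=3, y=4
After step 4: m=9, y=4
After step 5: m=9, y=-4
After step 6: m=9, y=-4
After step 7: m=10, y=-4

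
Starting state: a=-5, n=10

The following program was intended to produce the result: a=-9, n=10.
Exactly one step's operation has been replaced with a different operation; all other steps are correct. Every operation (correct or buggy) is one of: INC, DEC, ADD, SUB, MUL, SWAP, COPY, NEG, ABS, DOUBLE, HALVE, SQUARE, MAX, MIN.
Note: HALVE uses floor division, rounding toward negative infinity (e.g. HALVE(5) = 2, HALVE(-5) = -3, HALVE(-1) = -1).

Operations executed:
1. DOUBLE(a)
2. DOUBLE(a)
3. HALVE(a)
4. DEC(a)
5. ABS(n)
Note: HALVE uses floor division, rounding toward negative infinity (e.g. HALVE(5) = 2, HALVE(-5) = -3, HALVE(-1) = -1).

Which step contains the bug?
Step 4

Trace with buggy code:
Initial: a=-5, n=10
After step 1: a=-10, n=10
After step 2: a=-20, n=10
After step 3: a=-10, n=10
After step 4: a=-11, n=10
After step 5: a=-11, n=10
Actual final a=-11, n=10 ≠ expected a=-9, n=10.
Step 4 is the only position where a single-operation replacement can produce the expected result.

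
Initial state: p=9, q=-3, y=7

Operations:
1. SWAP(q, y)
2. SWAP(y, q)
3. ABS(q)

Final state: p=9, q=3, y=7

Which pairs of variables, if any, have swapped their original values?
None

Comparing initial and final values:
p: 9 → 9
y: 7 → 7
q: -3 → 3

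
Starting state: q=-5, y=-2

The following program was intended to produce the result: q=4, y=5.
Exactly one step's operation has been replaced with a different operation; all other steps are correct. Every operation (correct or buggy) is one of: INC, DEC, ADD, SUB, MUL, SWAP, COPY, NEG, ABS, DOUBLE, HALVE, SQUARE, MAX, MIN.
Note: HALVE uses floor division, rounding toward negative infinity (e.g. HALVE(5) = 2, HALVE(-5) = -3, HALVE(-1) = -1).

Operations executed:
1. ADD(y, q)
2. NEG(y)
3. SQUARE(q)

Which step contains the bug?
Step 1

Trace with buggy code:
Initial: q=-5, y=-2
After step 1: q=-5, y=-7
After step 2: q=-5, y=7
After step 3: q=25, y=7
Actual final q=25, y=7 ≠ expected q=4, y=5.
Step 1 is the only position where a single-operation replacement can produce the expected result.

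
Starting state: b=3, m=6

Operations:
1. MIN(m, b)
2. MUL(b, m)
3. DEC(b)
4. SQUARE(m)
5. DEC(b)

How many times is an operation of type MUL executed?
1

Counting MUL operations:
Step 2: MUL(b, m) ← MUL
Total: 1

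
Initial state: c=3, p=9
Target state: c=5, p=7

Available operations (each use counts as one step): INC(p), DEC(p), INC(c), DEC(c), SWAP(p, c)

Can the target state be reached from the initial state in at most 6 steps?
Yes

Path (4 steps): DEC(p) → DEC(p) → INC(c) → INC(c)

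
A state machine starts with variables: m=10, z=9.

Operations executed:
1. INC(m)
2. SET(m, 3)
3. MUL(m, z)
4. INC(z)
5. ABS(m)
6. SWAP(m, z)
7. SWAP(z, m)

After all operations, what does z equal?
z = 10

Tracing execution:
Step 1: INC(m) → z = 9
Step 2: SET(m, 3) → z = 9
Step 3: MUL(m, z) → z = 9
Step 4: INC(z) → z = 10
Step 5: ABS(m) → z = 10
Step 6: SWAP(m, z) → z = 27
Step 7: SWAP(z, m) → z = 10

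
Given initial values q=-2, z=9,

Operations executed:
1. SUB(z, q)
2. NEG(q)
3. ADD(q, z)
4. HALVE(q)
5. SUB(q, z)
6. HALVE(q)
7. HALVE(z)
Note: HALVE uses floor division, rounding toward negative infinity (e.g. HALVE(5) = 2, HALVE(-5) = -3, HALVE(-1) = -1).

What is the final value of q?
q = -3

Tracing execution:
Step 1: SUB(z, q) → q = -2
Step 2: NEG(q) → q = 2
Step 3: ADD(q, z) → q = 13
Step 4: HALVE(q) → q = 6
Step 5: SUB(q, z) → q = -5
Step 6: HALVE(q) → q = -3
Step 7: HALVE(z) → q = -3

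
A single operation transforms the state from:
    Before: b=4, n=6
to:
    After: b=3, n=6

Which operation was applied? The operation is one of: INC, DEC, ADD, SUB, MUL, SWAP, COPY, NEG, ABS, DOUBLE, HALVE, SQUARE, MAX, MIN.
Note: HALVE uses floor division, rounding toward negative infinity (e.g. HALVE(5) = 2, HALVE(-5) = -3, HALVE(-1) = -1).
DEC(b)

Analyzing the change:
Before: b=4, n=6
After: b=3, n=6
Variable b changed from 4 to 3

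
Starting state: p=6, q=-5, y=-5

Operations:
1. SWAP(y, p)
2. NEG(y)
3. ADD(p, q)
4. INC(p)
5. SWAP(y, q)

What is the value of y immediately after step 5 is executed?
y = -5

Tracing y through execution:
Initial: y = -5
After step 1 (SWAP(y, p)): y = 6
After step 2 (NEG(y)): y = -6
After step 3 (ADD(p, q)): y = -6
After step 4 (INC(p)): y = -6
After step 5 (SWAP(y, q)): y = -5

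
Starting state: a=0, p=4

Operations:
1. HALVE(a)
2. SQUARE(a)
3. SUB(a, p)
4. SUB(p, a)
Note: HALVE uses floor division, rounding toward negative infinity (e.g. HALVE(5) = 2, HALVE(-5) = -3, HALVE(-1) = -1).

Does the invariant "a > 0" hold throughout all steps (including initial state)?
No, violated at the initial state

The invariant is violated at the initial state (step 0).

State at each step:
Initial: a=0, p=4
After step 1: a=0, p=4
After step 2: a=0, p=4
After step 3: a=-4, p=4
After step 4: a=-4, p=8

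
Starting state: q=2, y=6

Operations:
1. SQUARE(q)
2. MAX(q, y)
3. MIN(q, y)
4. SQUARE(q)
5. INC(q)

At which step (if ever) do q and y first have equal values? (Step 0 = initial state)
Step 2

q and y first become equal after step 2.

Comparing values at each step:
Initial: q=2, y=6
After step 1: q=4, y=6
After step 2: q=6, y=6 ← equal!
After step 3: q=6, y=6 ← equal!
After step 4: q=36, y=6
After step 5: q=37, y=6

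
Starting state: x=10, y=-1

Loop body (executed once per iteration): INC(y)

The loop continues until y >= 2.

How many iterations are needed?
3

Tracing iterations:
Initial: x=10, y=-1
After iteration 1: x=10, y=0
After iteration 2: x=10, y=1
After iteration 3: x=10, y=2
y >= 2 now holds, so the loop exits after 3 iterations.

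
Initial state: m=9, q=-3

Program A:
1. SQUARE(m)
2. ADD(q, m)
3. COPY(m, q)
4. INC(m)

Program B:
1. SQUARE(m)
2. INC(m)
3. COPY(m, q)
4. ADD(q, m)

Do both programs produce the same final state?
No

Program A final state: m=79, q=78
Program B final state: m=-3, q=-6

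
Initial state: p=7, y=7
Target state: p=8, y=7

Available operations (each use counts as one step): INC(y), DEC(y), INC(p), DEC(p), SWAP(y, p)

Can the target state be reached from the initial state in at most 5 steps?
Yes

Path (1 step): INC(p)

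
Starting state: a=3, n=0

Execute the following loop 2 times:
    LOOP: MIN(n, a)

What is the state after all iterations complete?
a=3, n=0

Iteration trace:
Start: a=3, n=0
After iteration 1: a=3, n=0
After iteration 2: a=3, n=0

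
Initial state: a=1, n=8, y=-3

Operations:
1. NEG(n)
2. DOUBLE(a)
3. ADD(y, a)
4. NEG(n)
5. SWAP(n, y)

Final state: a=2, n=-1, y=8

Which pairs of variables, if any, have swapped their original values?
None

Comparing initial and final values:
y: -3 → 8
n: 8 → -1
a: 1 → 2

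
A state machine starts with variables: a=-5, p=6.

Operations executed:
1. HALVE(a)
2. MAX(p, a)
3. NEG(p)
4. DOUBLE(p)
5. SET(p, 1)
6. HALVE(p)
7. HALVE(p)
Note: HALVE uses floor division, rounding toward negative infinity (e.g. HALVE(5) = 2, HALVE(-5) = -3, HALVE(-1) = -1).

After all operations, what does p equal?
p = 0

Tracing execution:
Step 1: HALVE(a) → p = 6
Step 2: MAX(p, a) → p = 6
Step 3: NEG(p) → p = -6
Step 4: DOUBLE(p) → p = -12
Step 5: SET(p, 1) → p = 1
Step 6: HALVE(p) → p = 0
Step 7: HALVE(p) → p = 0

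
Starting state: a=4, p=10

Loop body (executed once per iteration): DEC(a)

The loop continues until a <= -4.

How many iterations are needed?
8

Tracing iterations:
Initial: a=4, p=10
After iteration 1: a=3, p=10
After iteration 2: a=2, p=10
After iteration 3: a=1, p=10
After iteration 4: a=0, p=10
After iteration 5: a=-1, p=10
After iteration 6: a=-2, p=10
After iteration 7: a=-3, p=10
After iteration 8: a=-4, p=10
a <= -4 now holds, so the loop exits after 8 iterations.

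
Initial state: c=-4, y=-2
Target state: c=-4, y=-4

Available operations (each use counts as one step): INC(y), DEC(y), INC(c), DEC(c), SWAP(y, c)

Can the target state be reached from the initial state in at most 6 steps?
Yes

Path (2 steps): DEC(y) → DEC(y)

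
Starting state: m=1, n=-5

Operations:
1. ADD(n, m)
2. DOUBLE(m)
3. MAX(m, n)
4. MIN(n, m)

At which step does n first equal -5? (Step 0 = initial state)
Step 0

Tracing n:
Initial: n = -5 ← first occurrence
After step 1: n = -4
After step 2: n = -4
After step 3: n = -4
After step 4: n = -4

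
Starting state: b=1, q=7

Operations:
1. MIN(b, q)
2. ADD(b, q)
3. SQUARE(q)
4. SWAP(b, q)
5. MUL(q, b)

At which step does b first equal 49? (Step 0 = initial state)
Step 4

Tracing b:
Initial: b = 1
After step 1: b = 1
After step 2: b = 8
After step 3: b = 8
After step 4: b = 49 ← first occurrence
After step 5: b = 49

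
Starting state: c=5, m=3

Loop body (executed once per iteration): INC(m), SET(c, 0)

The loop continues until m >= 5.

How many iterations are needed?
2

Tracing iterations:
Initial: c=5, m=3
After iteration 1: c=0, m=4
After iteration 2: c=0, m=5
m >= 5 now holds, so the loop exits after 2 iterations.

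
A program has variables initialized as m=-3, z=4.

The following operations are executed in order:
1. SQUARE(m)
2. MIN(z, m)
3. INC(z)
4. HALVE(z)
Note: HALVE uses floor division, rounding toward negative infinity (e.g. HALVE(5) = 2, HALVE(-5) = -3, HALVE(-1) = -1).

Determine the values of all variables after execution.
{m: 9, z: 2}

Step-by-step execution:
Initial: m=-3, z=4
After step 1 (SQUARE(m)): m=9, z=4
After step 2 (MIN(z, m)): m=9, z=4
After step 3 (INC(z)): m=9, z=5
After step 4 (HALVE(z)): m=9, z=2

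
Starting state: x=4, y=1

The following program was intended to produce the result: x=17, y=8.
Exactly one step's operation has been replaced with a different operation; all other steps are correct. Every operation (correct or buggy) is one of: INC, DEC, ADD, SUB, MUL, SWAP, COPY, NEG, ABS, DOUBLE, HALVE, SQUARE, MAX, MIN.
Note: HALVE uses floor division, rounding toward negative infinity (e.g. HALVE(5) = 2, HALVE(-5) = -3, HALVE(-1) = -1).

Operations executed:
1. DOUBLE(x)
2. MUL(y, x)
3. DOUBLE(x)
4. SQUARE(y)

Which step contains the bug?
Step 4

Trace with buggy code:
Initial: x=4, y=1
After step 1: x=8, y=1
After step 2: x=8, y=8
After step 3: x=16, y=8
After step 4: x=16, y=64
Actual final x=16, y=64 ≠ expected x=17, y=8.
Step 4 is the only position where a single-operation replacement can produce the expected result.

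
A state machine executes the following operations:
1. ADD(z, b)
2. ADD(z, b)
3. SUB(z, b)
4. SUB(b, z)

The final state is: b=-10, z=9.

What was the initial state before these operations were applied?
b=-1, z=10

Working backwards:
Final state: b=-10, z=9
Before step 4 (SUB(b, z)): b=-1, z=9
Before step 3 (SUB(z, b)): b=-1, z=8
Before step 2 (ADD(z, b)): b=-1, z=9
Before step 1 (ADD(z, b)): b=-1, z=10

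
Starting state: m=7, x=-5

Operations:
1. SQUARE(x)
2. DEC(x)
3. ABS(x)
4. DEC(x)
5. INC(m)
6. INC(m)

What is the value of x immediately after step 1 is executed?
x = 25

Tracing x through execution:
Initial: x = -5
After step 1 (SQUARE(x)): x = 25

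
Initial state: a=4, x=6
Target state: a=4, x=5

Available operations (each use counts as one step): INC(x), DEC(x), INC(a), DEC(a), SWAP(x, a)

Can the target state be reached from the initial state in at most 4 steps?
Yes

Path (1 step): DEC(x)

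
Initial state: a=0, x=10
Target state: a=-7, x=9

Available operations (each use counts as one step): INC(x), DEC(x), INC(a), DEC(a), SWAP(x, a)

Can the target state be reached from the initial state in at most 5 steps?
No

The target state cannot be reached within 5 steps.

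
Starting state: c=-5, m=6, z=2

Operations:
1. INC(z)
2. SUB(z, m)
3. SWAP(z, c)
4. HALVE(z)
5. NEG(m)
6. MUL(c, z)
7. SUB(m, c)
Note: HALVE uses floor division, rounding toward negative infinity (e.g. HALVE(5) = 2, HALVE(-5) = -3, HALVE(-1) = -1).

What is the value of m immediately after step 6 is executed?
m = -6

Tracing m through execution:
Initial: m = 6
After step 1 (INC(z)): m = 6
After step 2 (SUB(z, m)): m = 6
After step 3 (SWAP(z, c)): m = 6
After step 4 (HALVE(z)): m = 6
After step 5 (NEG(m)): m = -6
After step 6 (MUL(c, z)): m = -6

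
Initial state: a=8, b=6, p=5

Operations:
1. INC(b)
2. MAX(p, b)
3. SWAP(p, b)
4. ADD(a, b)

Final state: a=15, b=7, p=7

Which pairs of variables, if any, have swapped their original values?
None

Comparing initial and final values:
a: 8 → 15
p: 5 → 7
b: 6 → 7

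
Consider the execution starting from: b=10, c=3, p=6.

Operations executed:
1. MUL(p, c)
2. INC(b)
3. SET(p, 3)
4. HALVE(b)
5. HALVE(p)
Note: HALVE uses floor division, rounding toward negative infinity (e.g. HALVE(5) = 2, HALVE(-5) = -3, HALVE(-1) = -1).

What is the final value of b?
b = 5

Tracing execution:
Step 1: MUL(p, c) → b = 10
Step 2: INC(b) → b = 11
Step 3: SET(p, 3) → b = 11
Step 4: HALVE(b) → b = 5
Step 5: HALVE(p) → b = 5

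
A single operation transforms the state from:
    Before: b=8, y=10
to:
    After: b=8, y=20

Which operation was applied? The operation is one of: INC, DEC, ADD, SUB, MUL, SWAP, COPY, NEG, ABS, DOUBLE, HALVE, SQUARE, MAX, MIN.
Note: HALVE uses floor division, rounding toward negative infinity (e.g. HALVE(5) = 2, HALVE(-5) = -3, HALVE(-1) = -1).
DOUBLE(y)

Analyzing the change:
Before: b=8, y=10
After: b=8, y=20
Variable y changed from 10 to 20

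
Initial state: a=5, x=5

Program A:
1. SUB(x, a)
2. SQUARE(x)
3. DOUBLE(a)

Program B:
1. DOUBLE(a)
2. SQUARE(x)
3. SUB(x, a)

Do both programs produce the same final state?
No

Program A final state: a=10, x=0
Program B final state: a=10, x=15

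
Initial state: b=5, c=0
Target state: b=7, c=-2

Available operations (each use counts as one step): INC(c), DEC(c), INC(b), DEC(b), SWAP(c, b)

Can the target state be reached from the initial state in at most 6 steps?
Yes

Path (4 steps): DEC(c) → DEC(c) → INC(b) → INC(b)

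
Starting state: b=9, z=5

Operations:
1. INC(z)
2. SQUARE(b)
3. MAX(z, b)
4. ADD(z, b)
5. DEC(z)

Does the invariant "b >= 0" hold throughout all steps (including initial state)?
Yes

The invariant holds at every step.

State at each step:
Initial: b=9, z=5
After step 1: b=9, z=6
After step 2: b=81, z=6
After step 3: b=81, z=81
After step 4: b=81, z=162
After step 5: b=81, z=161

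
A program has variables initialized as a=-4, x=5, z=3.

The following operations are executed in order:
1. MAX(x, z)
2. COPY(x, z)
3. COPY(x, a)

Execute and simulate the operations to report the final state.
{a: -4, x: -4, z: 3}

Step-by-step execution:
Initial: a=-4, x=5, z=3
After step 1 (MAX(x, z)): a=-4, x=5, z=3
After step 2 (COPY(x, z)): a=-4, x=3, z=3
After step 3 (COPY(x, a)): a=-4, x=-4, z=3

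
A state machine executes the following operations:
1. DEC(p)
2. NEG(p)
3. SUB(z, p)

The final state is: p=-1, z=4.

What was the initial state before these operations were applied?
p=2, z=3

Working backwards:
Final state: p=-1, z=4
Before step 3 (SUB(z, p)): p=-1, z=3
Before step 2 (NEG(p)): p=1, z=3
Before step 1 (DEC(p)): p=2, z=3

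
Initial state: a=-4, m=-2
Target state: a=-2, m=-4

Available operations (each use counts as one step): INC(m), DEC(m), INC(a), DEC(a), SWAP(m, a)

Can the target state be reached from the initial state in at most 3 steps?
Yes

Path (1 step): SWAP(m, a)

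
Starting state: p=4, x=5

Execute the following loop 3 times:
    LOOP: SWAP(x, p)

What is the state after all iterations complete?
p=5, x=4

Iteration trace:
Start: p=4, x=5
After iteration 1: p=5, x=4
After iteration 2: p=4, x=5
After iteration 3: p=5, x=4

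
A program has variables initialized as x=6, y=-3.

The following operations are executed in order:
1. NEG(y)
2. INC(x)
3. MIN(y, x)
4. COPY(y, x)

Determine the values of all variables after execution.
{x: 7, y: 7}

Step-by-step execution:
Initial: x=6, y=-3
After step 1 (NEG(y)): x=6, y=3
After step 2 (INC(x)): x=7, y=3
After step 3 (MIN(y, x)): x=7, y=3
After step 4 (COPY(y, x)): x=7, y=7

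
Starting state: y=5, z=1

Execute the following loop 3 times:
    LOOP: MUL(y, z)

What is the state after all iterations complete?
y=5, z=1

Iteration trace:
Start: y=5, z=1
After iteration 1: y=5, z=1
After iteration 2: y=5, z=1
After iteration 3: y=5, z=1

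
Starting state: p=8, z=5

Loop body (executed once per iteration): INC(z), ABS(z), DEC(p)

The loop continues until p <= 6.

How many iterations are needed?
2

Tracing iterations:
Initial: p=8, z=5
After iteration 1: p=7, z=6
After iteration 2: p=6, z=7
p <= 6 now holds, so the loop exits after 2 iterations.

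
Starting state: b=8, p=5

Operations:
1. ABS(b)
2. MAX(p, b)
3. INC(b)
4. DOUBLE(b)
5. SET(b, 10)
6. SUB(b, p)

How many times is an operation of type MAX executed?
1

Counting MAX operations:
Step 2: MAX(p, b) ← MAX
Total: 1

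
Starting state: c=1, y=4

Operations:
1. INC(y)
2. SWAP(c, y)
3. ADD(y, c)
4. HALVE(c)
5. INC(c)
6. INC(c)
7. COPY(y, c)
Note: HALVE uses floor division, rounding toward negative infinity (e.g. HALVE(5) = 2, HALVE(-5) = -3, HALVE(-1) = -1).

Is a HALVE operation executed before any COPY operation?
Yes

First HALVE: step 4
First COPY: step 7
Since 4 < 7, HALVE comes first.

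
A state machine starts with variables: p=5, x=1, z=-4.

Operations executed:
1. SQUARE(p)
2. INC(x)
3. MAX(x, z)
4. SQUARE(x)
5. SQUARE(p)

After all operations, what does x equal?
x = 4

Tracing execution:
Step 1: SQUARE(p) → x = 1
Step 2: INC(x) → x = 2
Step 3: MAX(x, z) → x = 2
Step 4: SQUARE(x) → x = 4
Step 5: SQUARE(p) → x = 4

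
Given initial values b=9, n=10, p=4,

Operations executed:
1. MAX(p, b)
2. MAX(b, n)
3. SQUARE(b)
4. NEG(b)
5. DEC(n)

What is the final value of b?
b = -100

Tracing execution:
Step 1: MAX(p, b) → b = 9
Step 2: MAX(b, n) → b = 10
Step 3: SQUARE(b) → b = 100
Step 4: NEG(b) → b = -100
Step 5: DEC(n) → b = -100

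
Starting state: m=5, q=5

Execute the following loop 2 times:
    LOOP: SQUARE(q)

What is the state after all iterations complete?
m=5, q=625

Iteration trace:
Start: m=5, q=5
After iteration 1: m=5, q=25
After iteration 2: m=5, q=625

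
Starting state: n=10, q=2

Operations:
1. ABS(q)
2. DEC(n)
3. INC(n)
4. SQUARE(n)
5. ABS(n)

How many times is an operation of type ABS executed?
2

Counting ABS operations:
Step 1: ABS(q) ← ABS
Step 5: ABS(n) ← ABS
Total: 2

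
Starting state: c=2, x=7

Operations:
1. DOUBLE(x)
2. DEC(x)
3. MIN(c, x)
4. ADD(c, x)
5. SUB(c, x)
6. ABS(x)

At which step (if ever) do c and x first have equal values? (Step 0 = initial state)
Never

c and x never become equal during execution.

Comparing values at each step:
Initial: c=2, x=7
After step 1: c=2, x=14
After step 2: c=2, x=13
After step 3: c=2, x=13
After step 4: c=15, x=13
After step 5: c=2, x=13
After step 6: c=2, x=13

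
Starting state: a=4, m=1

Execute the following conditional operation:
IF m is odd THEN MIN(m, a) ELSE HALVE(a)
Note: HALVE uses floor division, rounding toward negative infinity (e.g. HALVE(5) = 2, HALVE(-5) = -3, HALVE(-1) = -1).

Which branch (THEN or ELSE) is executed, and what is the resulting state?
Branch: THEN, Final state: a=4, m=1

Evaluating condition: m is odd
Condition is True, so THEN branch executes
After MIN(m, a): a=4, m=1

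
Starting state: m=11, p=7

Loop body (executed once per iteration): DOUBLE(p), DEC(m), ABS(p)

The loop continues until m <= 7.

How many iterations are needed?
4

Tracing iterations:
Initial: m=11, p=7
After iteration 1: m=10, p=14
After iteration 2: m=9, p=28
After iteration 3: m=8, p=56
After iteration 4: m=7, p=112
m <= 7 now holds, so the loop exits after 4 iterations.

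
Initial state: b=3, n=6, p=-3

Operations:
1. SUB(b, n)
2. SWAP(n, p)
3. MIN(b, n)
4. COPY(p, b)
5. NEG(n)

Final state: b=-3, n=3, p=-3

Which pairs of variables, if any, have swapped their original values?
None

Comparing initial and final values:
b: 3 → -3
n: 6 → 3
p: -3 → -3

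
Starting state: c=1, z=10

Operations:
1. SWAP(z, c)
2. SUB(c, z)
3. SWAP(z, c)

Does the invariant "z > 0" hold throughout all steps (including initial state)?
Yes

The invariant holds at every step.

State at each step:
Initial: c=1, z=10
After step 1: c=10, z=1
After step 2: c=9, z=1
After step 3: c=1, z=9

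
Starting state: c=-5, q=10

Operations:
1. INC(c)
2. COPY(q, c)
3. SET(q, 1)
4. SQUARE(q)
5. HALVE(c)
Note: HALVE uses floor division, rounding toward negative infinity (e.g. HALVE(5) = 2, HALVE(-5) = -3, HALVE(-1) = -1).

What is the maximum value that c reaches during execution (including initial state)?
-2

Values of c at each step:
Initial: c = -5
After step 1: c = -4
After step 2: c = -4
After step 3: c = -4
After step 4: c = -4
After step 5: c = -2 ← maximum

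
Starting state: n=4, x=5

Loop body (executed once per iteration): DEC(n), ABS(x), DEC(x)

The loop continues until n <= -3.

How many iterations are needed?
7

Tracing iterations:
Initial: n=4, x=5
After iteration 1: n=3, x=4
After iteration 2: n=2, x=3
After iteration 3: n=1, x=2
After iteration 4: n=0, x=1
After iteration 5: n=-1, x=0
After iteration 6: n=-2, x=-1
After iteration 7: n=-3, x=0
n <= -3 now holds, so the loop exits after 7 iterations.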